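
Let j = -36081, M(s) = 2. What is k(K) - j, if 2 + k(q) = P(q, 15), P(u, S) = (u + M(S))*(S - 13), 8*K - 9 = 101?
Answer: 72221/2 ≈ 36111.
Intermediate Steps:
K = 55/4 (K = 9/8 + (1/8)*101 = 9/8 + 101/8 = 55/4 ≈ 13.750)
P(u, S) = (-13 + S)*(2 + u) (P(u, S) = (u + 2)*(S - 13) = (2 + u)*(-13 + S) = (-13 + S)*(2 + u))
k(q) = 2 + 2*q (k(q) = -2 + (-26 - 13*q + 2*15 + 15*q) = -2 + (-26 - 13*q + 30 + 15*q) = -2 + (4 + 2*q) = 2 + 2*q)
k(K) - j = (2 + 2*(55/4)) - 1*(-36081) = (2 + 55/2) + 36081 = 59/2 + 36081 = 72221/2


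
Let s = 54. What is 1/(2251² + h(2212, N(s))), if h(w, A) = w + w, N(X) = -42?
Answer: 1/5071425 ≈ 1.9718e-7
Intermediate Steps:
h(w, A) = 2*w
1/(2251² + h(2212, N(s))) = 1/(2251² + 2*2212) = 1/(5067001 + 4424) = 1/5071425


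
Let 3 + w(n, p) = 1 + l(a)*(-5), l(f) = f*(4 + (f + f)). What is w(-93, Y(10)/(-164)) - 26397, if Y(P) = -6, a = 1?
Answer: -26429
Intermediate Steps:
l(f) = f*(4 + 2*f)
w(n, p) = -32 (w(n, p) = -3 + (1 + (2*1*(2 + 1))*(-5)) = -3 + (1 + (2*1*3)*(-5)) = -3 + (1 + 6*(-5)) = -3 + (1 - 30) = -3 - 29 = -32)
w(-93, Y(10)/(-164)) - 26397 = -32 - 26397 = -26429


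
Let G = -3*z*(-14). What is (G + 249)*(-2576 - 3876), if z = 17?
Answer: -6213276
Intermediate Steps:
G = 714 (G = -3*17*(-14) = -51*(-14) = 714)
(G + 249)*(-2576 - 3876) = (714 + 249)*(-2576 - 3876) = 963*(-6452) = -6213276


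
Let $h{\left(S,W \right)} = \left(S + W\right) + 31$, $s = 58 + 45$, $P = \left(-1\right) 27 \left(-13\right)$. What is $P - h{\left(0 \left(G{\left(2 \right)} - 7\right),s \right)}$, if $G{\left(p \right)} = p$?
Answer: $217$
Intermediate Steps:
$P = 351$ ($P = \left(-27\right) \left(-13\right) = 351$)
$s = 103$
$h{\left(S,W \right)} = 31 + S + W$
$P - h{\left(0 \left(G{\left(2 \right)} - 7\right),s \right)} = 351 - \left(31 + 0 \left(2 - 7\right) + 103\right) = 351 - \left(31 + 0 \left(-5\right) + 103\right) = 351 - \left(31 + 0 + 103\right) = 351 - 134 = 217$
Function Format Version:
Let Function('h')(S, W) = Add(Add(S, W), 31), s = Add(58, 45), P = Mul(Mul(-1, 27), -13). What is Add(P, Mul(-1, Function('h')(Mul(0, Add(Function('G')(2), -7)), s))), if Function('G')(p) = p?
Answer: 217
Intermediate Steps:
P = 351 (P = Mul(-27, -13) = 351)
s = 103
Function('h')(S, W) = Add(31, S, W)
Add(P, Mul(-1, Function('h')(Mul(0, Add(Function('G')(2), -7)), s))) = Add(351, Mul(-1, Add(31, Mul(0, Add(2, -7)), 103))) = Add(351, Mul(-1, Add(31, Mul(0, -5), 103))) = Add(351, Mul(-1, Add(31, 0, 103))) = Add(351, Mul(-1, 134)) = Add(351, -134) = 217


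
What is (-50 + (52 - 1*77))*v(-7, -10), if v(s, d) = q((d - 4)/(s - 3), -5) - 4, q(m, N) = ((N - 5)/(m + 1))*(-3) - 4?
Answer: -675/2 ≈ -337.50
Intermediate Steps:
q(m, N) = -4 - 3*(-5 + N)/(1 + m) (q(m, N) = ((-5 + N)/(1 + m))*(-3) - 4 = -3*(-5 + N)/(1 + m) - 4 = -4 - 3*(-5 + N)/(1 + m))
v(s, d) = -4 + (26 - 4*(-4 + d)/(-3 + s))/(1 + (-4 + d)/(-3 + s)) (v(s, d) = (11 - 4*(d - 4)/(s - 3) - 3*(-5))/(1 + (d - 4)/(s - 3)) - 4 = (11 - 4*(-4 + d)/(-3 + s) + 15)/(1 + (-4 + d)/(-3 + s)) - 4 = (26 - 4*(-4 + d)/(-3 + s))/(1 + (-4 + d)/(-3 + s)) - 4 = -4 + (26 - 4*(-4 + d)/(-3 + s))/(1 + (-4 + d)/(-3 + s)))
(-50 + (52 - 1*77))*v(-7, -10) = (-50 + (52 - 1*77))*(2*(-17 - 4*(-10) + 11*(-7))/(-7 - 10 - 7)) = (-50 + (52 - 77))*(2*(-17 + 40 - 77)/(-24)) = (-50 - 25)*(2*(-1/24)*(-54)) = -75*9/2 = -675/2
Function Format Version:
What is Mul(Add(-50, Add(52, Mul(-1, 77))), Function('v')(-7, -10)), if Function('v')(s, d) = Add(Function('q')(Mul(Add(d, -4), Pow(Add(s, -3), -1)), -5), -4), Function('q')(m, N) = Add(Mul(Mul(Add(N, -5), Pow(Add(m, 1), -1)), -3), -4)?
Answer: Rational(-675, 2) ≈ -337.50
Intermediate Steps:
Function('q')(m, N) = Add(-4, Mul(-3, Pow(Add(1, m), -1), Add(-5, N))) (Function('q')(m, N) = Add(Mul(Mul(Add(-5, N), Pow(Add(1, m), -1)), -3), -4) = Add(Mul(Mul(Pow(Add(1, m), -1), Add(-5, N)), -3), -4) = Add(Mul(-3, Pow(Add(1, m), -1), Add(-5, N)), -4) = Add(-4, Mul(-3, Pow(Add(1, m), -1), Add(-5, N))))
Function('v')(s, d) = Add(-4, Mul(Pow(Add(1, Mul(Pow(Add(-3, s), -1), Add(-4, d))), -1), Add(26, Mul(-4, Pow(Add(-3, s), -1), Add(-4, d))))) (Function('v')(s, d) = Add(Mul(Pow(Add(1, Mul(Add(d, -4), Pow(Add(s, -3), -1))), -1), Add(11, Mul(-4, Mul(Add(d, -4), Pow(Add(s, -3), -1))), Mul(-3, -5))), -4) = Add(Mul(Pow(Add(1, Mul(Add(-4, d), Pow(Add(-3, s), -1))), -1), Add(11, Mul(-4, Mul(Add(-4, d), Pow(Add(-3, s), -1))), 15)), -4) = Add(Mul(Pow(Add(1, Mul(Pow(Add(-3, s), -1), Add(-4, d))), -1), Add(11, Mul(-4, Mul(Pow(Add(-3, s), -1), Add(-4, d))), 15)), -4) = Add(Mul(Pow(Add(1, Mul(Pow(Add(-3, s), -1), Add(-4, d))), -1), Add(11, Mul(-4, Pow(Add(-3, s), -1), Add(-4, d)), 15)), -4) = Add(Mul(Pow(Add(1, Mul(Pow(Add(-3, s), -1), Add(-4, d))), -1), Add(26, Mul(-4, Pow(Add(-3, s), -1), Add(-4, d)))), -4) = Add(-4, Mul(Pow(Add(1, Mul(Pow(Add(-3, s), -1), Add(-4, d))), -1), Add(26, Mul(-4, Pow(Add(-3, s), -1), Add(-4, d))))))
Mul(Add(-50, Add(52, Mul(-1, 77))), Function('v')(-7, -10)) = Mul(Add(-50, Add(52, Mul(-1, 77))), Mul(2, Pow(Add(-7, -10, -7), -1), Add(-17, Mul(-4, -10), Mul(11, -7)))) = Mul(Add(-50, Add(52, -77)), Mul(2, Pow(-24, -1), Add(-17, 40, -77))) = Mul(Add(-50, -25), Mul(2, Rational(-1, 24), -54)) = Mul(-75, Rational(9, 2)) = Rational(-675, 2)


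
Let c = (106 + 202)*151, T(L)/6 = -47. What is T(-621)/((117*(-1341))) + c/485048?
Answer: 619479101/6341881338 ≈ 0.097681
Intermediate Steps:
T(L) = -282 (T(L) = 6*(-47) = -282)
c = 46508 (c = 308*151 = 46508)
T(-621)/((117*(-1341))) + c/485048 = -282/(117*(-1341)) + 46508/485048 = -282/(-156897) + 46508*(1/485048) = -282*(-1/156897) + 11627/121262 = 94/52299 + 11627/121262 = 619479101/6341881338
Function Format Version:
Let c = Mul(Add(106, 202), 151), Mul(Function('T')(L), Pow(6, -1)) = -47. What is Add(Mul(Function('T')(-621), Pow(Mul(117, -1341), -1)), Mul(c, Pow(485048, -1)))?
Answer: Rational(619479101, 6341881338) ≈ 0.097681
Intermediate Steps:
Function('T')(L) = -282 (Function('T')(L) = Mul(6, -47) = -282)
c = 46508 (c = Mul(308, 151) = 46508)
Add(Mul(Function('T')(-621), Pow(Mul(117, -1341), -1)), Mul(c, Pow(485048, -1))) = Add(Mul(-282, Pow(Mul(117, -1341), -1)), Mul(46508, Pow(485048, -1))) = Add(Mul(-282, Pow(-156897, -1)), Mul(46508, Rational(1, 485048))) = Add(Mul(-282, Rational(-1, 156897)), Rational(11627, 121262)) = Add(Rational(94, 52299), Rational(11627, 121262)) = Rational(619479101, 6341881338)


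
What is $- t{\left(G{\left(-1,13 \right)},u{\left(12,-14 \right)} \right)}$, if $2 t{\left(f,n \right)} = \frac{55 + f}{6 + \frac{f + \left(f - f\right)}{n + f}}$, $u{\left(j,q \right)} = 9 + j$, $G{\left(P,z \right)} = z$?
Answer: $- \frac{1156}{217} \approx -5.3272$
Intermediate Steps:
$t{\left(f,n \right)} = \frac{55 + f}{2 \left(6 + \frac{f}{f + n}\right)}$ ($t{\left(f,n \right)} = \frac{\left(55 + f\right) \frac{1}{6 + \frac{f + \left(f - f\right)}{n + f}}}{2} = \frac{\left(55 + f\right) \frac{1}{6 + \frac{f + 0}{f + n}}}{2} = \frac{\left(55 + f\right) \frac{1}{6 + \frac{f}{f + n}}}{2} = \frac{\frac{1}{6 + \frac{f}{f + n}} \left(55 + f\right)}{2} = \frac{55 + f}{2 \left(6 + \frac{f}{f + n}\right)}$)
$- t{\left(G{\left(-1,13 \right)},u{\left(12,-14 \right)} \right)} = - \frac{13^{2} + 55 \cdot 13 + 55 \left(9 + 12\right) + 13 \left(9 + 12\right)}{2 \left(6 \left(9 + 12\right) + 7 \cdot 13\right)} = - \frac{169 + 715 + 55 \cdot 21 + 13 \cdot 21}{2 \left(6 \cdot 21 + 91\right)} = - \frac{169 + 715 + 1155 + 273}{2 \left(126 + 91\right)} = - \frac{2312}{2 \cdot 217} = \left(-1\right) \frac{1156}{217} = - \frac{1156}{217}$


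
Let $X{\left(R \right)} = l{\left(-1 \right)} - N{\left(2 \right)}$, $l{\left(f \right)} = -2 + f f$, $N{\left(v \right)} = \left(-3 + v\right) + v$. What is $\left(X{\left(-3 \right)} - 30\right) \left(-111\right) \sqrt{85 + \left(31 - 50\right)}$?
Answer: $3552 \sqrt{66} \approx 28857.0$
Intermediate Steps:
$N{\left(v \right)} = -3 + 2 v$
$l{\left(f \right)} = -2 + f^{2}$
$X{\left(R \right)} = -2$ ($X{\left(R \right)} = \left(-2 + \left(-1\right)^{2}\right) - \left(-3 + 2 \cdot 2\right) = \left(-2 + 1\right) - \left(-3 + 4\right) = -1 - 1 = -2$)
$\left(X{\left(-3 \right)} - 30\right) \left(-111\right) \sqrt{85 + \left(31 - 50\right)} = \left(-2 - 30\right) \left(-111\right) \sqrt{85 + \left(31 - 50\right)} = \left(-32\right) \left(-111\right) \sqrt{85 - 19} = 3552 \sqrt{66}$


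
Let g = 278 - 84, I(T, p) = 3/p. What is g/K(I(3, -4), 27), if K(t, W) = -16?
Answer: -97/8 ≈ -12.125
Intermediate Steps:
g = 194
g/K(I(3, -4), 27) = 194/(-16) = 194*(-1/16) = -97/8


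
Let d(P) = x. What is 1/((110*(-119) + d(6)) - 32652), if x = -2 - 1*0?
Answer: -1/45744 ≈ -2.1861e-5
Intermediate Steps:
x = -2 (x = -2 + 0 = -2)
d(P) = -2
1/((110*(-119) + d(6)) - 32652) = 1/((110*(-119) - 2) - 32652) = 1/((-13090 - 2) - 32652) = 1/(-13092 - 32652) = 1/(-45744) = -1/45744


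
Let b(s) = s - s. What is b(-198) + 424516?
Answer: 424516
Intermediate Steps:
b(s) = 0
b(-198) + 424516 = 0 + 424516 = 424516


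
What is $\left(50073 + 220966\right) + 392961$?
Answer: $664000$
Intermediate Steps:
$\left(50073 + 220966\right) + 392961 = 271039 + 392961 = 664000$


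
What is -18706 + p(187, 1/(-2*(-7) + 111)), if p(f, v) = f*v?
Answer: -2338063/125 ≈ -18705.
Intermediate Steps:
-18706 + p(187, 1/(-2*(-7) + 111)) = -18706 + 187/(-2*(-7) + 111) = -18706 + 187/(14 + 111) = -18706 + 187/125 = -2338063/125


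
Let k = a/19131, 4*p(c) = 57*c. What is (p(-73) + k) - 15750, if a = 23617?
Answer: -1284762623/76524 ≈ -16789.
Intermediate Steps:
p(c) = 57*c/4 (p(c) = (57*c)/4 = 57*c/4)
k = 23617/19131 ≈ 1.2345
(p(-73) + k) - 15750 = ((57/4)*(-73) + 23617/19131) - 15750 = (-4161/4 + 23617/19131) - 15750 = -79509623/76524 - 15750 = -1284762623/76524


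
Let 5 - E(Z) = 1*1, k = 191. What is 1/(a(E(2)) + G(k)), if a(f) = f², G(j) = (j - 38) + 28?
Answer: 1/197 ≈ 0.0050761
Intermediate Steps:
E(Z) = 4 (E(Z) = 5 - 1 = 4)
G(j) = -10 + j (G(j) = (-38 + j) + 28 = -10 + j)
1/(a(E(2)) + G(k)) = 1/(4² + (-10 + 191)) = 1/(16 + 181) = 1/197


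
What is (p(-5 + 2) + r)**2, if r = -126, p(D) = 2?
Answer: 15376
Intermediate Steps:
(p(-5 + 2) + r)**2 = (2 - 126)**2 = (-124)**2 = 15376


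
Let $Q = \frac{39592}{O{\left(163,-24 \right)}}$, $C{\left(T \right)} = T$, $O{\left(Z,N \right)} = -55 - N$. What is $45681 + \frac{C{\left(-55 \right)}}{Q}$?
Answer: $\frac{1808603857}{39592} \approx 45681.0$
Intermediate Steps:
$Q = - \frac{39592}{31}$ ($Q = \frac{39592}{-55 - -24} = \frac{39592}{-55 + 24} = \frac{39592}{-31} = 39592 \left(- \frac{1}{31}\right) = - \frac{39592}{31} \approx -1277.2$)
$45681 + \frac{C{\left(-55 \right)}}{Q} = 45681 - \frac{55}{- \frac{39592}{31}} = 45681 - - \frac{1705}{39592} = 45681 + \frac{1705}{39592} = \frac{1808603857}{39592}$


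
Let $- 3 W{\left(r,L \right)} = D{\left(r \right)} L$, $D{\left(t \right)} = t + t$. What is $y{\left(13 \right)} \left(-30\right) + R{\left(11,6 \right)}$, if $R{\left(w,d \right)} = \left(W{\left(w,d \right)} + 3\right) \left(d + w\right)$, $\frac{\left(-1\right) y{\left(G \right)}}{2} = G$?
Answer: $83$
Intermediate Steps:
$y{\left(G \right)} = - 2 G$
$D{\left(t \right)} = 2 t$
$W{\left(r,L \right)} = - \frac{2 L r}{3}$ ($W{\left(r,L \right)} = - \frac{2 r L}{3} = - \frac{2 L r}{3}$)
$R{\left(w,d \right)} = \left(3 - \frac{2 d w}{3}\right) \left(d + w\right)$ ($R{\left(w,d \right)} = \left(- \frac{2 d w}{3} + 3\right) \left(d + w\right) = \left(3 - \frac{2 d w}{3}\right) \left(d + w\right)$)
$y{\left(13 \right)} \left(-30\right) + R{\left(11,6 \right)} = \left(-2\right) 13 \left(-30\right) + \left(3 \cdot 6 + 3 \cdot 11 - 4 \cdot 11^{2} - \frac{22 \cdot 6^{2}}{3}\right) = \left(-26\right) \left(-30\right) + \left(18 + 33 - 4 \cdot 121 - \frac{22}{3} \cdot 36\right) = 780 + \left(18 + 33 - 484 - 264\right) = 780 - 697 = 83$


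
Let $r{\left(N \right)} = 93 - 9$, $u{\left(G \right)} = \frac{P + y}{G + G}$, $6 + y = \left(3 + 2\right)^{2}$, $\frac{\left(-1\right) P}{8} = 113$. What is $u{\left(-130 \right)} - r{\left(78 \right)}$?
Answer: $- \frac{4191}{52} \approx -80.596$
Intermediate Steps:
$P = -904$ ($P = \left(-8\right) 113 = -904$)
$y = 19$ ($y = -6 + \left(3 + 2\right)^{2} = -6 + 5^{2} = -6 + 25 = 19$)
$u{\left(G \right)} = - \frac{885}{2 G}$ ($u{\left(G \right)} = \frac{-904 + 19}{G + G} = - \frac{885}{2 G}$)
$r{\left(N \right)} = 84$ ($r{\left(N \right)} = 93 - 9 = 84$)
$u{\left(-130 \right)} - r{\left(78 \right)} = - \frac{885}{2 \left(-130\right)} - 84 = \left(- \frac{885}{2}\right) \left(- \frac{1}{130}\right) - 84 = \frac{177}{52} - 84 = - \frac{4191}{52}$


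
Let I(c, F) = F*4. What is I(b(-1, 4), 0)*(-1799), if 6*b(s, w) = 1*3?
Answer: 0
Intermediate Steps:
b(s, w) = ½ (b(s, w) = (1*3)/6 = (⅙)*3 = ½)
I(c, F) = 4*F
I(b(-1, 4), 0)*(-1799) = (4*0)*(-1799) = 0*(-1799) = 0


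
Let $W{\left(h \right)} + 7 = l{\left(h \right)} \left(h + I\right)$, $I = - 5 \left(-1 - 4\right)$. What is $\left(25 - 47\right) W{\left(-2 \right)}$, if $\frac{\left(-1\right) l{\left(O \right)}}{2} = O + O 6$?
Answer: $-14014$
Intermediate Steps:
$I = 25$ ($I = \left(-5\right) \left(-5\right) = 25$)
$l{\left(O \right)} = - 14 O$ ($l{\left(O \right)} = - 2 \left(O + O 6\right) = - 2 \left(O + 6 O\right) = - 2 \cdot 7 O = - 14 O$)
$W{\left(h \right)} = -7 - 14 h \left(25 + h\right)$ ($W{\left(h \right)} = -7 + - 14 h \left(h + 25\right) = -7 + - 14 h \left(25 + h\right) = -7 - 14 h \left(25 + h\right)$)
$\left(25 - 47\right) W{\left(-2 \right)} = \left(25 - 47\right) \left(-7 - -700 - 14 \left(-2\right)^{2}\right) = - 22 \left(-7 + 700 - 56\right) = \left(-22\right) 637 = -14014$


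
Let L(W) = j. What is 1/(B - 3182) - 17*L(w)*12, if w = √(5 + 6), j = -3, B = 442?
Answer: 1676879/2740 ≈ 612.00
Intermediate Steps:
w = √11 ≈ 3.3166
L(W) = -3
1/(B - 3182) - 17*L(w)*12 = 1/(442 - 3182) - 17*(-3)*12 = 1/(-2740) + 51*12 = -1/2740 + 612 = 1676879/2740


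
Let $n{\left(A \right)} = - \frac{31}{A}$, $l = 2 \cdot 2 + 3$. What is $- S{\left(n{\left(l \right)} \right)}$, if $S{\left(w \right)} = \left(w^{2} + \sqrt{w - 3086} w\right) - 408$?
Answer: $\frac{19031}{49} + \frac{31 i \sqrt{151431}}{49} \approx 388.39 + 246.19 i$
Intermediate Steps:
$l = 7$ ($l = 4 + 3 = 7$)
$S{\left(w \right)} = -408 + w^{2} + w \sqrt{-3086 + w}$ ($S{\left(w \right)} = \left(w^{2} + \sqrt{-3086 + w} w\right) - 408 = \left(w^{2} + w \sqrt{-3086 + w}\right) - 408 = -408 + w^{2} + w \sqrt{-3086 + w}$)
$- S{\left(n{\left(l \right)} \right)} = - (-408 + \left(- \frac{31}{7}\right)^{2} + - \frac{31}{7} \sqrt{-3086 - \frac{31}{7}}) = - (-408 + \left(\left(-31\right) \frac{1}{7}\right)^{2} + \left(-31\right) \frac{1}{7} \sqrt{-3086 - \frac{31}{7}}) = - (-408 + \left(- \frac{31}{7}\right)^{2} - \frac{31 \sqrt{-3086 - \frac{31}{7}}}{7}) = - (-408 + \frac{961}{49} - \frac{31 \sqrt{- \frac{21633}{7}}}{7}) = - (-408 + \frac{961}{49} - \frac{31 \frac{i \sqrt{151431}}{7}}{7}) = - (-408 + \frac{961}{49} - \frac{31 i \sqrt{151431}}{49}) = - (- \frac{19031}{49} - \frac{31 i \sqrt{151431}}{49}) = \frac{19031}{49} + \frac{31 i \sqrt{151431}}{49}$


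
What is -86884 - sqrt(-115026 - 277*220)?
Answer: -86884 - I*sqrt(175966) ≈ -86884.0 - 419.48*I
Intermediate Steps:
-86884 - sqrt(-115026 - 277*220) = -86884 - sqrt(-115026 - 60940) = -86884 - sqrt(-175966) = -86884 - I*sqrt(175966)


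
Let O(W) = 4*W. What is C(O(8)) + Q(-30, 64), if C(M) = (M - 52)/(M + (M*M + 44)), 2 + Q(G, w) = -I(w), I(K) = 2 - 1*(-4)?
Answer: -441/55 ≈ -8.0182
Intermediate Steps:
I(K) = 6 (I(K) = 2 + 4 = 6)
Q(G, w) = -8 (Q(G, w) = -2 - 1*6 = -2 - 6 = -8)
C(M) = (-52 + M)/(44 + M + M²) (C(M) = (-52 + M)/(M + (M² + 44)) = (-52 + M)/(M + (44 + M²)) = (-52 + M)/(44 + M + M²))
C(O(8)) + Q(-30, 64) = (-52 + 4*8)/(44 + 4*8 + (4*8)²) - 8 = (-52 + 32)/(44 + 32 + 32²) - 8 = -20/(44 + 32 + 1024) - 8 = -20/1100 - 8 = (1/1100)*(-20) - 8 = -1/55 - 8 = -441/55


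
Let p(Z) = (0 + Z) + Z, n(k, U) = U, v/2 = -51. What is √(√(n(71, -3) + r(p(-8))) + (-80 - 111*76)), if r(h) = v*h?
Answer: √(-8516 + 3*√181) ≈ 92.063*I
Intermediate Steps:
v = -102 (v = 2*(-51) = -102)
p(Z) = 2*Z (p(Z) = Z + Z = 2*Z)
r(h) = -102*h
√(√(n(71, -3) + r(p(-8))) + (-80 - 111*76)) = √(√(-3 - 204*(-8)) + (-80 - 111*76)) = √(√(-3 - 102*(-16)) + (-80 - 8436)) = √(√(-3 + 1632) - 8516) = √(√1629 - 8516) = √(3*√181 - 8516) = √(-8516 + 3*√181)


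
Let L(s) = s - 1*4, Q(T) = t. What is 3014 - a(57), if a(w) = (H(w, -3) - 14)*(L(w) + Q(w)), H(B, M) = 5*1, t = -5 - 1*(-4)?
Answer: 3482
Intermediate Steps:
t = -1 (t = -5 + 4 = -1)
H(B, M) = 5
Q(T) = -1
L(s) = -4 + s (L(s) = s - 4 = -4 + s)
a(w) = 45 - 9*w (a(w) = (5 - 14)*((-4 + w) - 1) = -9*(-5 + w) = 45 - 9*w)
3014 - a(57) = 3014 - (45 - 9*57) = 3014 - (45 - 513) = 3014 - 1*(-468) = 3014 + 468 = 3482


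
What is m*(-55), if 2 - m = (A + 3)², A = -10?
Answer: 2585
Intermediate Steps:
m = -47 (m = 2 - (-10 + 3)² = 2 - 1*(-7)² = 2 - 1*49 = 2 - 49 = -47)
m*(-55) = -47*(-55) = 2585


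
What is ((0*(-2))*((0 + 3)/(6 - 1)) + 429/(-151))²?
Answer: 184041/22801 ≈ 8.0716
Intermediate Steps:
((0*(-2))*((0 + 3)/(6 - 1)) + 429/(-151))² = (0*(3/5) + 429*(-1/151))² = (0*(3*(⅕)) - 429/151)² = (0*(⅗) - 429/151)² = (0 - 429/151)² = (-429/151)² = 184041/22801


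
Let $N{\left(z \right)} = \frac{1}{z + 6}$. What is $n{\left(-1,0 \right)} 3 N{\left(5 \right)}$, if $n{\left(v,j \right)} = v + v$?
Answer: $- \frac{6}{11} \approx -0.54545$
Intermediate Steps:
$n{\left(v,j \right)} = 2 v$
$N{\left(z \right)} = \frac{1}{6 + z}$
$n{\left(-1,0 \right)} 3 N{\left(5 \right)} = \frac{2 \left(-1\right) 3}{6 + 5} = \frac{\left(-2\right) 3}{11} = \left(-6\right) \frac{1}{11} = - \frac{6}{11}$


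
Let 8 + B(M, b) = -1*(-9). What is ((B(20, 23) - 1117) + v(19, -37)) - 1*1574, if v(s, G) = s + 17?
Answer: -2654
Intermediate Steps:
B(M, b) = 1 (B(M, b) = -8 - 1*(-9) = -8 + 9 = 1)
v(s, G) = 17 + s
((B(20, 23) - 1117) + v(19, -37)) - 1*1574 = ((1 - 1117) + (17 + 19)) - 1*1574 = (-1116 + 36) - 1574 = -1080 - 1574 = -2654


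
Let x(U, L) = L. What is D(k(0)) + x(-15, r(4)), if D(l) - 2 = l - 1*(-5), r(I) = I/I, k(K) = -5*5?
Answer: -17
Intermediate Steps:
k(K) = -25
r(I) = 1
D(l) = 7 + l (D(l) = 2 + (l - 1*(-5)) = 2 + (l + 5) = 2 + (5 + l) = 7 + l)
D(k(0)) + x(-15, r(4)) = (7 - 25) + 1 = -18 + 1 = -17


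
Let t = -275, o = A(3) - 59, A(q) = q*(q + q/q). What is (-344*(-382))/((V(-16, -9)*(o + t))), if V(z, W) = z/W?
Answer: -73917/322 ≈ -229.56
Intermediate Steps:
A(q) = q*(1 + q) (A(q) = q*(q + 1) = q*(1 + q))
o = -47 (o = 3*(1 + 3) - 59 = 3*4 - 59 = 12 - 59 = -47)
(-344*(-382))/((V(-16, -9)*(o + t))) = (-344*(-382))/(((-16/(-9))*(-47 - 275))) = 131408/((-16*(-⅑)*(-322))) = 131408/(((16/9)*(-322))) = 131408/(-5152/9) = 131408*(-9/5152) = -73917/322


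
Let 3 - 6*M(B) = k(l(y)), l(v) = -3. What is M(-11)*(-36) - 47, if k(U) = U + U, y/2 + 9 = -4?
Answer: -101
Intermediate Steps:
y = -26 (y = -18 + 2*(-4) = -18 - 8 = -26)
k(U) = 2*U
M(B) = 3/2 (M(B) = 1/2 - (-3)/3 = 1/2 - 1/6*(-6) = 1/2 + 1 = 3/2)
M(-11)*(-36) - 47 = (3/2)*(-36) - 47 = -54 - 47 = -101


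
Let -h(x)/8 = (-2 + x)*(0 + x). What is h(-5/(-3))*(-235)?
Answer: -9400/9 ≈ -1044.4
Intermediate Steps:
h(x) = -8*x*(-2 + x) (h(x) = -8*(-2 + x)*(0 + x) = -8*(-2 + x)*x = -8*x*(-2 + x))
h(-5/(-3))*(-235) = (8*(-5/(-3))*(2 - (-5)/(-3)))*(-235) = (8*(-5*(-⅓))*(2 - (-5)*(-1)/3))*(-235) = (8*(5/3)*(2 - 1*5/3))*(-235) = (8*(5/3)*(2 - 5/3))*(-235) = (8*(5/3)*(⅓))*(-235) = (40/9)*(-235) = -9400/9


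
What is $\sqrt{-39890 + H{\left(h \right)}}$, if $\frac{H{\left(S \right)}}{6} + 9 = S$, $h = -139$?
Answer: $i \sqrt{40778} \approx 201.94 i$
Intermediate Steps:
$H{\left(S \right)} = -54 + 6 S$
$\sqrt{-39890 + H{\left(h \right)}} = \sqrt{-39890 + \left(-54 + 6 \left(-139\right)\right)} = \sqrt{-39890 - 888} = \sqrt{-40778} = i \sqrt{40778}$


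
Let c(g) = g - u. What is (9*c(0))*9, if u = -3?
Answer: 243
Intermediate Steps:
c(g) = 3 + g (c(g) = g - 1*(-3) = g + 3 = 3 + g)
(9*c(0))*9 = (9*(3 + 0))*9 = (9*3)*9 = 27*9 = 243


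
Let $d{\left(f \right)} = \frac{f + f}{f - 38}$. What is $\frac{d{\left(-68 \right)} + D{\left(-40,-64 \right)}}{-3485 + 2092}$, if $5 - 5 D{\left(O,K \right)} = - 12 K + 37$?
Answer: $\frac{8412}{73829} \approx 0.11394$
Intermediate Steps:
$D{\left(O,K \right)} = - \frac{32}{5} + \frac{12 K}{5}$ ($D{\left(O,K \right)} = 1 - \frac{- 12 K + 37}{5} = 1 - \frac{37 - 12 K}{5} = 1 + \left(- \frac{37}{5} + \frac{12 K}{5}\right) = - \frac{32}{5} + \frac{12 K}{5}$)
$d{\left(f \right)} = \frac{2 f}{-38 + f}$
$\frac{d{\left(-68 \right)} + D{\left(-40,-64 \right)}}{-3485 + 2092} = \frac{2 \left(-68\right) \frac{1}{-38 - 68} + \left(- \frac{32}{5} + \frac{12}{5} \left(-64\right)\right)}{-3485 + 2092} = \frac{2 \left(-68\right) \frac{1}{-106} - 160}{-1393} = \left(2 \left(-68\right) \left(- \frac{1}{106}\right) - 160\right) \left(- \frac{1}{1393}\right) = \left(\frac{68}{53} - 160\right) \left(- \frac{1}{1393}\right) = \left(- \frac{8412}{53}\right) \left(- \frac{1}{1393}\right) = \frac{8412}{73829}$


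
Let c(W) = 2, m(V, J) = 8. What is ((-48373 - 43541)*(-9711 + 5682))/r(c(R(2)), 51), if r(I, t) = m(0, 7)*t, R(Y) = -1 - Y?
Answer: 3630603/4 ≈ 9.0765e+5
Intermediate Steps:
r(I, t) = 8*t
((-48373 - 43541)*(-9711 + 5682))/r(c(R(2)), 51) = ((-48373 - 43541)*(-9711 + 5682))/((8*51)) = -91914*(-4029)/408 = 370321506*(1/408) = 3630603/4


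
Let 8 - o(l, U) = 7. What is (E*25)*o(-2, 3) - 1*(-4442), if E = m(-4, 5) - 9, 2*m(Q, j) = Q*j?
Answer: 3967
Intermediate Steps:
o(l, U) = 1 (o(l, U) = 8 - 1*7 = 8 - 7 = 1)
m(Q, j) = Q*j/2 (m(Q, j) = (Q*j)/2 = Q*j/2)
E = -19 (E = (½)*(-4)*5 - 9 = -10 - 9 = -19)
(E*25)*o(-2, 3) - 1*(-4442) = -19*25*1 - 1*(-4442) = -475*1 + 4442 = -475 + 4442 = 3967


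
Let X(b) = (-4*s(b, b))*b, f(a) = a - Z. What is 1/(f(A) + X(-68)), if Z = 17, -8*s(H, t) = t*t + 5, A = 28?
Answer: -1/157375 ≈ -6.3542e-6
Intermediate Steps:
s(H, t) = -5/8 - t**2/8 (s(H, t) = -(t*t + 5)/8 = -(t**2 + 5)/8 = -(5 + t**2)/8 = -5/8 - t**2/8)
f(a) = -17 + a (f(a) = a - 1*17 = a - 17 = -17 + a)
X(b) = b*(5/2 + b**2/2) (X(b) = (-4*(-5/8 - b**2/8))*b = (5/2 + b**2/2)*b = b*(5/2 + b**2/2))
1/(f(A) + X(-68)) = 1/((-17 + 28) + (1/2)*(-68)*(5 + (-68)**2)) = 1/(11 + (1/2)*(-68)*(5 + 4624)) = 1/(11 + (1/2)*(-68)*4629) = 1/(11 - 157386) = 1/(-157375) = -1/157375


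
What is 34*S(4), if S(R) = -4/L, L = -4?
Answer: 34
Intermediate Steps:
S(R) = 1 (S(R) = -4/(-4) = -4*(-¼) = 1)
34*S(4) = 34*1 = 34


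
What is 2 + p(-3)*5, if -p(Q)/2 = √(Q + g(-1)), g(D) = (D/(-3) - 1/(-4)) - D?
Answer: 2 - 5*I*√51/3 ≈ 2.0 - 11.902*I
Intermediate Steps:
g(D) = ¼ - 4*D/3 (g(D) = (D*(-⅓) - 1*(-¼)) - D = (-D/3 + ¼) - D = (¼ - D/3) - D = ¼ - 4*D/3)
p(Q) = -2*√(19/12 + Q) (p(Q) = -2*√(Q + (¼ - 4/3*(-1))) = -2*√(Q + (¼ + 4/3)) = -2*√(Q + 19/12) = -2*√(19/12 + Q))
2 + p(-3)*5 = 2 - √(57 + 36*(-3))/3*5 = 2 - √(57 - 108)/3*5 = 2 - I*√51/3*5 = 2 - 5*I*√51/3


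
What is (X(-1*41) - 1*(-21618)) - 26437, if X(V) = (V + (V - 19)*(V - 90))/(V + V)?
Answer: -402977/82 ≈ -4914.4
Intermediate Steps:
X(V) = (V + (-90 + V)*(-19 + V))/(2*V) (X(V) = (V + (-19 + V)*(-90 + V))/((2*V)) = (V + (-90 + V)*(-19 + V))*(1/(2*V)) = (V + (-90 + V)*(-19 + V))/(2*V))
(X(-1*41) - 1*(-21618)) - 26437 = ((-54 + (-1*41)/2 + 855/((-1*41))) - 1*(-21618)) - 26437 = ((-54 + (½)*(-41) + 855/(-41)) + 21618) - 26437 = ((-54 - 41/2 + 855*(-1/41)) + 21618) - 26437 = ((-54 - 41/2 - 855/41) + 21618) - 26437 = (-7819/82 + 21618) - 26437 = 1764857/82 - 26437 = -402977/82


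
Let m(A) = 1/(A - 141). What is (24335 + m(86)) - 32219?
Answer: -433621/55 ≈ -7884.0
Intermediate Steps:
m(A) = 1/(-141 + A)
(24335 + m(86)) - 32219 = (24335 + 1/(-141 + 86)) - 32219 = (24335 + 1/(-55)) - 32219 = (24335 - 1/55) - 32219 = 1338424/55 - 32219 = -433621/55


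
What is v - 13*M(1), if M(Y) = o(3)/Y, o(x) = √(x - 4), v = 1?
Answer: 1 - 13*I ≈ 1.0 - 13.0*I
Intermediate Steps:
o(x) = √(-4 + x)
M(Y) = I/Y (M(Y) = √(-4 + 3)/Y = √(-1)/Y = I/Y)
v - 13*M(1) = 1 - 13*I/1 = 1 - 13*I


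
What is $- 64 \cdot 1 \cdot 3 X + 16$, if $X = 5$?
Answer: $-944$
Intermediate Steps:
$- 64 \cdot 1 \cdot 3 X + 16 = - 64 \cdot 1 \cdot 3 \cdot 5 + 16 = - 64 \cdot 3 \cdot 5 + 16 = \left(-64\right) 15 + 16 = -960 + 16 = -944$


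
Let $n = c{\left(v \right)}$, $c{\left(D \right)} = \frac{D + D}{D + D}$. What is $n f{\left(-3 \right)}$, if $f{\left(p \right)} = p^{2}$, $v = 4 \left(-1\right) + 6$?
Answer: $9$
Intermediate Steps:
$v = 2$ ($v = -4 + 6 = 2$)
$c{\left(D \right)} = 1$ ($c{\left(D \right)} = \frac{2 D}{2 D} = 2 D \frac{1}{2 D} = 1$)
$n = 1$
$n f{\left(-3 \right)} = 1 \left(-3\right)^{2} = 1 \cdot 9 = 9$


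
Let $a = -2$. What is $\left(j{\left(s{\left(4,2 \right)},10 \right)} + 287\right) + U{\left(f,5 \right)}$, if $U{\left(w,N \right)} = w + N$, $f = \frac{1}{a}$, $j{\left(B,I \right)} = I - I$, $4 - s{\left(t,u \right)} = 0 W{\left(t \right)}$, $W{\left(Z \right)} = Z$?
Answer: $\frac{583}{2} \approx 291.5$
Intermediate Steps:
$s{\left(t,u \right)} = 4$ ($s{\left(t,u \right)} = 4 - 0 t = 4 - 0 = 4 + 0 = 4$)
$j{\left(B,I \right)} = 0$
$f = - \frac{1}{2}$ ($f = \frac{1}{-2} = - \frac{1}{2} \approx -0.5$)
$U{\left(w,N \right)} = N + w$
$\left(j{\left(s{\left(4,2 \right)},10 \right)} + 287\right) + U{\left(f,5 \right)} = \left(0 + 287\right) + \left(5 - \frac{1}{2}\right) = 287 + \frac{9}{2} = \frac{583}{2}$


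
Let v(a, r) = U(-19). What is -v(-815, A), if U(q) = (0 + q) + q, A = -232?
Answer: 38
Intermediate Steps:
U(q) = 2*q (U(q) = q + q = 2*q)
v(a, r) = -38 (v(a, r) = 2*(-19) = -38)
-v(-815, A) = -1*(-38) = 38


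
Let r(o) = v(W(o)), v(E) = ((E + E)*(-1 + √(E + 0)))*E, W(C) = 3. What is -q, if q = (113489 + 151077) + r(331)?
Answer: -264548 - 18*√3 ≈ -2.6458e+5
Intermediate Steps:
v(E) = 2*E²*(-1 + √E) (v(E) = ((2*E)*(-1 + √E))*E = (2*E*(-1 + √E))*E = 2*E²*(-1 + √E))
r(o) = -18 + 18*√3 (r(o) = -2*3² + 2*3^(5/2) = -2*9 + 2*(9*√3) = -18 + 18*√3)
q = 264548 + 18*√3 (q = (113489 + 151077) + (-18 + 18*√3) = 264566 + (-18 + 18*√3) = 264548 + 18*√3 ≈ 2.6458e+5)
-q = -(264548 + 18*√3) = -264548 - 18*√3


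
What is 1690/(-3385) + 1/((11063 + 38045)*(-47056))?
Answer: -781059204901/1564429234496 ≈ -0.49926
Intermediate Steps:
1690/(-3385) + 1/((11063 + 38045)*(-47056)) = 1690*(-1/3385) - 1/47056/49108 = -338/677 + (1/49108)*(-1/47056) = -338/677 - 1/2310826048 = -781059204901/1564429234496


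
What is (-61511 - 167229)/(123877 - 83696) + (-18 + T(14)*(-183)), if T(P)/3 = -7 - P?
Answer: 462294751/40181 ≈ 11505.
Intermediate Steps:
T(P) = -21 - 3*P (T(P) = 3*(-7 - P) = -21 - 3*P)
(-61511 - 167229)/(123877 - 83696) + (-18 + T(14)*(-183)) = (-61511 - 167229)/(123877 - 83696) + (-18 + (-21 - 3*14)*(-183)) = -228740/40181 + (-18 + (-21 - 42)*(-183)) = -228740*1/40181 + (-18 - 63*(-183)) = -228740/40181 + (-18 + 11529) = -228740/40181 + 11511 = 462294751/40181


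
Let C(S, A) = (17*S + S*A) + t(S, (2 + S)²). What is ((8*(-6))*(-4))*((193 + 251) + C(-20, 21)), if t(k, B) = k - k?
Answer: -60672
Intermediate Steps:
t(k, B) = 0
C(S, A) = 17*S + A*S (C(S, A) = (17*S + S*A) + 0 = (17*S + A*S) + 0 = 17*S + A*S)
((8*(-6))*(-4))*((193 + 251) + C(-20, 21)) = ((8*(-6))*(-4))*((193 + 251) - 20*(17 + 21)) = (-48*(-4))*(444 - 20*38) = 192*(444 - 760) = 192*(-316) = -60672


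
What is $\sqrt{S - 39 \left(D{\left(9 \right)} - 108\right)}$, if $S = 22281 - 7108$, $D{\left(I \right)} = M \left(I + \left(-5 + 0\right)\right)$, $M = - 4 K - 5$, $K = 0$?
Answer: $\sqrt{20165} \approx 142.0$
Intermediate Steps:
$M = -5$ ($M = \left(-4\right) 0 - 5 = 0 - 5 = -5$)
$D{\left(I \right)} = 25 - 5 I$ ($D{\left(I \right)} = - 5 \left(I + \left(-5 + 0\right)\right) = - 5 \left(I - 5\right) = - 5 \left(-5 + I\right) = 25 - 5 I$)
$S = 15173$
$\sqrt{S - 39 \left(D{\left(9 \right)} - 108\right)} = \sqrt{15173 - 39 \left(\left(25 - 45\right) - 108\right)} = \sqrt{15173 - 39 \left(-20 - 108\right)} = \sqrt{15173 - -4992} = \sqrt{15173 + 4992} = \sqrt{20165}$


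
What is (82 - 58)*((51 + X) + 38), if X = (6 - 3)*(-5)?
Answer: 1776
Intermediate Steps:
X = -15 (X = 3*(-5) = -15)
(82 - 58)*((51 + X) + 38) = (82 - 58)*((51 - 15) + 38) = 24*(36 + 38) = 24*74 = 1776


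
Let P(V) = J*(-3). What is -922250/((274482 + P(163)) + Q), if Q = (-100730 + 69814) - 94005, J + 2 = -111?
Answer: -18445/2998 ≈ -6.1524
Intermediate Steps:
J = -113 (J = -2 - 111 = -113)
P(V) = 339 (P(V) = -113*(-3) = 339)
Q = -124921 (Q = -30916 - 94005 = -124921)
-922250/((274482 + P(163)) + Q) = -922250/((274482 + 339) - 124921) = -922250/(274821 - 124921) = -922250/149900 = -922250*1/149900 = -18445/2998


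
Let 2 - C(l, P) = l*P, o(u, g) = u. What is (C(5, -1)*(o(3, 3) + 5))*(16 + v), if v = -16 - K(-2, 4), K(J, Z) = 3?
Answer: -168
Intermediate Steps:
C(l, P) = 2 - P*l (C(l, P) = 2 - l*P = 2 - P*l)
v = -19 (v = -16 - 1*3 = -16 - 3 = -19)
(C(5, -1)*(o(3, 3) + 5))*(16 + v) = ((2 - 1*(-1)*5)*(3 + 5))*(16 - 19) = ((2 + 5)*8)*(-3) = (7*8)*(-3) = 56*(-3) = -168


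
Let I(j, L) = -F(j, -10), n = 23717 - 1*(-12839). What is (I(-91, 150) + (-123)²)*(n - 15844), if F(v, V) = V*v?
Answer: 294503928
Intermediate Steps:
n = 36556 (n = 23717 + 12839 = 36556)
I(j, L) = 10*j (I(j, L) = -(-10)*j = 10*j)
(I(-91, 150) + (-123)²)*(n - 15844) = (10*(-91) + (-123)²)*(36556 - 15844) = (-910 + 15129)*20712 = 14219*20712 = 294503928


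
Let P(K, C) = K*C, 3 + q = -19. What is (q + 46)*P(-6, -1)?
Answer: 144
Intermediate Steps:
q = -22 (q = -3 - 19 = -22)
P(K, C) = C*K
(q + 46)*P(-6, -1) = (-22 + 46)*(-1*(-6)) = 24*6 = 144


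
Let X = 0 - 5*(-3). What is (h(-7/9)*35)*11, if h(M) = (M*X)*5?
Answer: -67375/3 ≈ -22458.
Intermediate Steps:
X = 15 (X = 0 + 15 = 15)
h(M) = 75*M (h(M) = (M*15)*5 = (15*M)*5 = 75*M)
(h(-7/9)*35)*11 = ((75*(-7/9))*35)*11 = -175/3*35*11 = -6125/3*11 = -67375/3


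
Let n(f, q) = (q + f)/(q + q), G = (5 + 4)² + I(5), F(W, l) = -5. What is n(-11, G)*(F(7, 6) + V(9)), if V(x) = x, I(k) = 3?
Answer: 73/42 ≈ 1.7381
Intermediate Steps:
G = 84 (G = (5 + 4)² + 3 = 9² + 3 = 81 + 3 = 84)
n(f, q) = (f + q)/(2*q) (n(f, q) = (f + q)/((2*q)) = (f + q)*(1/(2*q)) = (f + q)/(2*q))
n(-11, G)*(F(7, 6) + V(9)) = ((½)*(-11 + 84)/84)*(-5 + 9) = ((½)*(1/84)*73)*4 = (73/168)*4 = 73/42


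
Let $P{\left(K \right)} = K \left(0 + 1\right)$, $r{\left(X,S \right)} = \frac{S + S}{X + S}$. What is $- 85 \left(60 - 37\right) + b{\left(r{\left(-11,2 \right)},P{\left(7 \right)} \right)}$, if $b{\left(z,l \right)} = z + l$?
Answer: $- \frac{17536}{9} \approx -1948.4$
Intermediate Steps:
$r{\left(X,S \right)} = \frac{2 S}{S + X}$
$P{\left(K \right)} = K$ ($P{\left(K \right)} = K 1 = K$)
$b{\left(z,l \right)} = l + z$
$- 85 \left(60 - 37\right) + b{\left(r{\left(-11,2 \right)},P{\left(7 \right)} \right)} = - 85 \left(60 - 37\right) + \left(7 + 2 \cdot 2 \frac{1}{2 - 11}\right) = \left(-85\right) 23 + \left(7 + 2 \cdot 2 \frac{1}{-9}\right) = -1955 + \left(7 + 2 \cdot 2 \left(- \frac{1}{9}\right)\right) = -1955 + \left(7 - \frac{4}{9}\right) = -1955 + \frac{59}{9} = - \frac{17536}{9}$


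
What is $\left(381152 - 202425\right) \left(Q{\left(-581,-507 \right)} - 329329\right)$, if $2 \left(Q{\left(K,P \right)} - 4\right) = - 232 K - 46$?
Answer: $-46817895104$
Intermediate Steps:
$Q{\left(K,P \right)} = -19 - 116 K$ ($Q{\left(K,P \right)} = 4 + \frac{- 232 K - 46}{2} = 4 + \frac{-46 - 232 K}{2} = 4 - \left(23 + 116 K\right) = -19 - 116 K$)
$\left(381152 - 202425\right) \left(Q{\left(-581,-507 \right)} - 329329\right) = \left(381152 - 202425\right) \left(\left(-19 - -67396\right) - 329329\right) = 178727 \left(\left(-19 + 67396\right) - 329329\right) = 178727 \left(67377 - 329329\right) = 178727 \left(-261952\right) = -46817895104$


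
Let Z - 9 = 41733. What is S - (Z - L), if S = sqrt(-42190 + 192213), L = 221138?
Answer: 179396 + sqrt(150023) ≈ 1.7978e+5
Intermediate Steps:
Z = 41742 (Z = 9 + 41733 = 41742)
S = sqrt(150023) ≈ 387.33
S - (Z - L) = sqrt(150023) - (41742 - 1*221138) = sqrt(150023) - (41742 - 221138) = sqrt(150023) - 1*(-179396) = sqrt(150023) + 179396 = 179396 + sqrt(150023)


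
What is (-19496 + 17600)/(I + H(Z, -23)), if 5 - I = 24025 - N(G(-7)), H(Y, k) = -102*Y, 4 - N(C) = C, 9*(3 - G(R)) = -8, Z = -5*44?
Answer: 17064/14219 ≈ 1.2001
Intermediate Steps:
Z = -220
G(R) = 35/9 (G(R) = 3 - 1/9*(-8) = 3 + 8/9 = 35/9)
N(C) = 4 - C
I = -216179/9 (I = 5 - (24025 - (4 - 1*35/9)) = 5 - (24025 - (4 - 35/9)) = 5 - (24025 - 1*1/9) = 5 - (24025 - 1/9) = 5 - 1*216224/9 = 5 - 216224/9 = -216179/9 ≈ -24020.)
(-19496 + 17600)/(I + H(Z, -23)) = (-19496 + 17600)/(-216179/9 - 102*(-220)) = -1896/(-216179/9 + 22440) = -1896/(-14219/9) = -1896*(-9/14219) = 17064/14219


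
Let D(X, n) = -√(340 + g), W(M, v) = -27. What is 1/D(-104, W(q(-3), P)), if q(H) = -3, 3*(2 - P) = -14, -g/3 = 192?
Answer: I*√59/118 ≈ 0.065094*I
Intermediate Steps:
g = -576 (g = -3*192 = -576)
P = 20/3 (P = 2 - ⅓*(-14) = 2 + 14/3 = 20/3 ≈ 6.6667)
D(X, n) = -2*I*√59 (D(X, n) = -√(340 - 576) = -√(-236) = -2*I*√59)
1/D(-104, W(q(-3), P)) = 1/(-2*I*√59) = I*√59/118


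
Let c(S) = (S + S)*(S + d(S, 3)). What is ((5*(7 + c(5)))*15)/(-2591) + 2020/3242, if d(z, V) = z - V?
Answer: -6744365/4200011 ≈ -1.6058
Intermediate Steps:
c(S) = 2*S*(-3 + 2*S) (c(S) = (S + S)*(S + (S - 1*3)) = (2*S)*(S + (S - 3)) = (2*S)*(S + (-3 + S)) = (2*S)*(-3 + 2*S) = 2*S*(-3 + 2*S))
((5*(7 + c(5)))*15)/(-2591) + 2020/3242 = ((5*(7 + 2*5*(-3 + 2*5)))*15)/(-2591) + 2020/3242 = ((5*(7 + 2*5*(-3 + 10)))*15)*(-1/2591) + 2020*(1/3242) = ((5*(7 + 2*5*7))*15)*(-1/2591) + 1010/1621 = ((5*(7 + 70))*15)*(-1/2591) + 1010/1621 = ((5*77)*15)*(-1/2591) + 1010/1621 = (385*15)*(-1/2591) + 1010/1621 = 5775*(-1/2591) + 1010/1621 = -5775/2591 + 1010/1621 = -6744365/4200011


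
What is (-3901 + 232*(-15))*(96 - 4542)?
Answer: 32815926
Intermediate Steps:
(-3901 + 232*(-15))*(96 - 4542) = (-3901 - 3480)*(-4446) = -7381*(-4446) = 32815926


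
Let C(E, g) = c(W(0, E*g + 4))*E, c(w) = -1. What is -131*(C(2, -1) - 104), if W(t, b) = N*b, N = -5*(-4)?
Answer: 13886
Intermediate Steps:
N = 20
W(t, b) = 20*b
C(E, g) = -E
-131*(C(2, -1) - 104) = -131*(-1*2 - 104) = -131*(-2 - 104) = -131*(-106) = 13886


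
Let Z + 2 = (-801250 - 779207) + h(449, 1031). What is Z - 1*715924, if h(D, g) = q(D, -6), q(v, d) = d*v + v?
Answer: -2298628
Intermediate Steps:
q(v, d) = v + d*v
h(D, g) = -5*D (h(D, g) = D*(1 - 6) = D*(-5) = -5*D)
Z = -1582704 (Z = -2 + ((-801250 - 779207) - 5*449) = -2 + (-1580457 - 2245) = -2 - 1582702 = -1582704)
Z - 1*715924 = -1582704 - 1*715924 = -1582704 - 715924 = -2298628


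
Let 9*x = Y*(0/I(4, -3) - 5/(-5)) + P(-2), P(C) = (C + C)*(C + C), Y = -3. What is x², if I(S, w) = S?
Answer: 169/81 ≈ 2.0864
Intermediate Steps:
P(C) = 4*C² (P(C) = (2*C)*(2*C) = 4*C²)
x = 13/9 (x = (-3*(0/4 - 5/(-5)) + 4*(-2)²)/9 = (-3*(0*(¼) - 5*(-⅕)) + 4*4)/9 = (-3*(0 + 1) + 16)/9 = (-3*1 + 16)/9 = (-3 + 16)/9 = (⅑)*13 = 13/9 ≈ 1.4444)
x² = (13/9)² = 169/81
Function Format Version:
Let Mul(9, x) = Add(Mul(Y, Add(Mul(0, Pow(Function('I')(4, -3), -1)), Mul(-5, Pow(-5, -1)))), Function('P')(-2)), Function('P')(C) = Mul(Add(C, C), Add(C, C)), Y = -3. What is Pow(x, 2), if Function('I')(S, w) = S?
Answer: Rational(169, 81) ≈ 2.0864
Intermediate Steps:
Function('P')(C) = Mul(4, Pow(C, 2)) (Function('P')(C) = Mul(Mul(2, C), Mul(2, C)) = Mul(4, Pow(C, 2)))
x = Rational(13, 9) (x = Mul(Rational(1, 9), Add(Mul(-3, Add(Mul(0, Pow(4, -1)), Mul(-5, Pow(-5, -1)))), Mul(4, Pow(-2, 2)))) = Mul(Rational(1, 9), Add(Mul(-3, Add(Mul(0, Rational(1, 4)), Mul(-5, Rational(-1, 5)))), Mul(4, 4))) = Mul(Rational(1, 9), Add(Mul(-3, Add(0, 1)), 16)) = Mul(Rational(1, 9), Add(Mul(-3, 1), 16)) = Mul(Rational(1, 9), Add(-3, 16)) = Mul(Rational(1, 9), 13) = Rational(13, 9) ≈ 1.4444)
Pow(x, 2) = Pow(Rational(13, 9), 2) = Rational(169, 81)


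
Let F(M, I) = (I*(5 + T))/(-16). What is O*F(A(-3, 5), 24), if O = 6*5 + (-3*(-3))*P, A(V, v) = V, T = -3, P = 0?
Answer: -90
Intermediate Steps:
F(M, I) = -I/8 (F(M, I) = (I*(5 - 3))/(-16) = (I*2)*(-1/16) = (2*I)*(-1/16) = -I/8)
O = 30 (O = 6*5 - 3*(-3)*0 = 30 + 9*0 = 30 + 0 = 30)
O*F(A(-3, 5), 24) = 30*(-⅛*24) = 30*(-3) = -90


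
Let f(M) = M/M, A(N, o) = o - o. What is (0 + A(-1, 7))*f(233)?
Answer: 0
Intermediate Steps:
A(N, o) = 0
f(M) = 1
(0 + A(-1, 7))*f(233) = (0 + 0)*1 = 0*1 = 0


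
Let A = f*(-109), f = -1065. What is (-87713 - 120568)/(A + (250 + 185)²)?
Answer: -69427/101770 ≈ -0.68219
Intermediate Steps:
A = 116085 (A = -1065*(-109) = 116085)
(-87713 - 120568)/(A + (250 + 185)²) = (-87713 - 120568)/(116085 + (250 + 185)²) = -208281/(116085 + 435²) = -208281/(116085 + 189225) = -208281/305310 = -208281*1/305310 = -69427/101770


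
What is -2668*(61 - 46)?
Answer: -40020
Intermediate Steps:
-2668*(61 - 46) = -2668*15 = -40020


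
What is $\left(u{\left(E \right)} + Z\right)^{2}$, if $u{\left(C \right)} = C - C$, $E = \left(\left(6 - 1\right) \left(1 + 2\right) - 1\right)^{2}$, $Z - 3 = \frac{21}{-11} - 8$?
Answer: $\frac{5776}{121} \approx 47.736$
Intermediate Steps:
$Z = - \frac{76}{11}$ ($Z = 3 - \left(8 - \frac{21}{-11}\right) = 3 + \left(21 \left(- \frac{1}{11}\right) - 8\right) = 3 - \frac{109}{11} = - \frac{76}{11} \approx -6.9091$)
$E = 196$ ($E = \left(5 \cdot 3 - 1\right)^{2} = \left(15 - 1\right)^{2} = 14^{2} = 196$)
$u{\left(C \right)} = 0$
$\left(u{\left(E \right)} + Z\right)^{2} = \left(0 - \frac{76}{11}\right)^{2} = \left(- \frac{76}{11}\right)^{2} = \frac{5776}{121}$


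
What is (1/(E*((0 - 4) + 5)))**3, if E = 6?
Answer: 1/216 ≈ 0.0046296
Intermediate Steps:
(1/(E*((0 - 4) + 5)))**3 = (1/(6*((0 - 4) + 5)))**3 = (1/(6*(-4 + 5)))**3 = (1/(6*1))**3 = (1/6)**3 = 1/216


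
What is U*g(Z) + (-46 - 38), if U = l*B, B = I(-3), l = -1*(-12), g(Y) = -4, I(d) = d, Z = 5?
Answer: 60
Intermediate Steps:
l = 12
B = -3
U = -36 (U = 12*(-3) = -36)
U*g(Z) + (-46 - 38) = -36*(-4) + (-46 - 38) = 144 - 84 = 60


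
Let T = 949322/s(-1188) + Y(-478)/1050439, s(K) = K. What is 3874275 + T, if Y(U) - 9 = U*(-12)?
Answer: 219717908880091/56723706 ≈ 3.8735e+6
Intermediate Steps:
Y(U) = 9 - 12*U (Y(U) = 9 + U*(-12) = 9 - 12*U)
T = -45327183059/56723706 (T = 949322/(-1188) + (9 - 12*(-478))/1050439 = 949322*(-1/1188) + (9 + 5736)*(1/1050439) = -43151/54 + 5745*(1/1050439) = -43151/54 + 5745/1050439 = -45327183059/56723706 ≈ -799.09)
3874275 + T = 3874275 - 45327183059/56723706 = 219717908880091/56723706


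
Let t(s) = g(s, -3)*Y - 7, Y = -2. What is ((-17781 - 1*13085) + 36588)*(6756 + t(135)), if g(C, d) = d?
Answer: 38652110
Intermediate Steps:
t(s) = -1 (t(s) = -3*(-2) - 7 = 6 - 7 = -1)
((-17781 - 1*13085) + 36588)*(6756 + t(135)) = ((-17781 - 1*13085) + 36588)*(6756 - 1) = ((-17781 - 13085) + 36588)*6755 = (-30866 + 36588)*6755 = 5722*6755 = 38652110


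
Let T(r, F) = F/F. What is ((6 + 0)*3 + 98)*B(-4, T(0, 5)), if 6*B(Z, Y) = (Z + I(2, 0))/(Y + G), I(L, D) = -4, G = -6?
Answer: 464/15 ≈ 30.933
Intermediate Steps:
T(r, F) = 1
B(Z, Y) = (-4 + Z)/(6*(-6 + Y)) (B(Z, Y) = ((Z - 4)/(Y - 6))/6 = ((-4 + Z)/(-6 + Y))/6 = (-4 + Z)/(6*(-6 + Y)))
((6 + 0)*3 + 98)*B(-4, T(0, 5)) = ((6 + 0)*3 + 98)*((-4 - 4)/(6*(-6 + 1))) = (6*3 + 98)*((⅙)*(-8)/(-5)) = (18 + 98)*((⅙)*(-⅕)*(-8)) = 116*(4/15) = 464/15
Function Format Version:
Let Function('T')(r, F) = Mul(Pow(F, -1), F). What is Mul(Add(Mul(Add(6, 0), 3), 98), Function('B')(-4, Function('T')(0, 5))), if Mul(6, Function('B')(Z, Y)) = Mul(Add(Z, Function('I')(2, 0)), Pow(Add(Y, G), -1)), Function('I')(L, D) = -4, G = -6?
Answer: Rational(464, 15) ≈ 30.933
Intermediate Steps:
Function('T')(r, F) = 1
Function('B')(Z, Y) = Mul(Rational(1, 6), Pow(Add(-6, Y), -1), Add(-4, Z)) (Function('B')(Z, Y) = Mul(Rational(1, 6), Mul(Add(Z, -4), Pow(Add(Y, -6), -1))) = Mul(Rational(1, 6), Mul(Add(-4, Z), Pow(Add(-6, Y), -1))) = Mul(Rational(1, 6), Mul(Pow(Add(-6, Y), -1), Add(-4, Z))) = Mul(Rational(1, 6), Pow(Add(-6, Y), -1), Add(-4, Z)))
Mul(Add(Mul(Add(6, 0), 3), 98), Function('B')(-4, Function('T')(0, 5))) = Mul(Add(Mul(Add(6, 0), 3), 98), Mul(Rational(1, 6), Pow(Add(-6, 1), -1), Add(-4, -4))) = Mul(Add(Mul(6, 3), 98), Mul(Rational(1, 6), Pow(-5, -1), -8)) = Mul(Add(18, 98), Mul(Rational(1, 6), Rational(-1, 5), -8)) = Mul(116, Rational(4, 15)) = Rational(464, 15)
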